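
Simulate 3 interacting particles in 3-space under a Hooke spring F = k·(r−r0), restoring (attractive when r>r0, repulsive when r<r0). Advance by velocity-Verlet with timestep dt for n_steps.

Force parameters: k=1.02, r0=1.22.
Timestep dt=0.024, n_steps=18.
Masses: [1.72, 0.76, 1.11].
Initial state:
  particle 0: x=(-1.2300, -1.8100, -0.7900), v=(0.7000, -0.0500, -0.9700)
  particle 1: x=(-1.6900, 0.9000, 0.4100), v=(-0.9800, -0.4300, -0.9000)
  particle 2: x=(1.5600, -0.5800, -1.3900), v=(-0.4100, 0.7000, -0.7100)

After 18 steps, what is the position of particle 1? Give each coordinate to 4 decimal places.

step 0: x0=(-1.2300, -1.8100, -0.7900) x1=(-1.6900, 0.9000, 0.4100) x2=(1.5600, -0.5800, -1.3900)
step 1: x0=(-1.2130, -1.8108, -0.8132) x1=(-1.7125, 0.8887, 0.3876) x2=(1.5491, -0.5631, -1.4066)
step 2: x0=(-1.1954, -1.8108, -0.8363) x1=(-1.7331, 0.8753, 0.3638) x2=(1.5361, -0.5461, -1.4224)
step 3: x0=(-1.1775, -1.8100, -0.8593) x1=(-1.7517, 0.8600, 0.3384) x2=(1.5211, -0.5290, -1.4373)
step 4: x0=(-1.1591, -1.8084, -0.8822) x1=(-1.7682, 0.8426, 0.3115) x2=(1.5040, -0.5118, -1.4514)
step 5: x0=(-1.1403, -1.8060, -0.9049) x1=(-1.7827, 0.8234, 0.2831) x2=(1.4849, -0.4944, -1.4646)
step 6: x0=(-1.1210, -1.8028, -0.9275) x1=(-1.7952, 0.8023, 0.2533) x2=(1.4637, -0.4771, -1.4771)
step 7: x0=(-1.1014, -1.7988, -0.9500) x1=(-1.8057, 0.7793, 0.2220) x2=(1.4406, -0.4596, -1.4887)
step 8: x0=(-1.0815, -1.7940, -0.9723) x1=(-1.8141, 0.7545, 0.1893) x2=(1.4155, -0.4421, -1.4996)
step 9: x0=(-1.0611, -1.7885, -0.9945) x1=(-1.8205, 0.7279, 0.1552) x2=(1.3885, -0.4246, -1.5097)
step 10: x0=(-1.0405, -1.7822, -1.0167) x1=(-1.8248, 0.6996, 0.1196) x2=(1.3595, -0.4071, -1.5190)
step 11: x0=(-1.0195, -1.7751, -1.0386) x1=(-1.8272, 0.6696, 0.0828) x2=(1.3287, -0.3897, -1.5276)
step 12: x0=(-0.9983, -1.7673, -1.0605) x1=(-1.8275, 0.6380, 0.0446) x2=(1.2962, -0.3722, -1.5355)
step 13: x0=(-0.9767, -1.7588, -1.0822) x1=(-1.8259, 0.6048, 0.0051) x2=(1.2618, -0.3548, -1.5427)
step 14: x0=(-0.9550, -1.7496, -1.1038) x1=(-1.8224, 0.5702, -0.0357) x2=(1.2257, -0.3375, -1.5492)
step 15: x0=(-0.9329, -1.7397, -1.1253) x1=(-1.8170, 0.5341, -0.0776) x2=(1.1879, -0.3203, -1.5551)
step 16: x0=(-0.9107, -1.7291, -1.1467) x1=(-1.8096, 0.4966, -0.1208) x2=(1.1485, -0.3031, -1.5603)
step 17: x0=(-0.8883, -1.7179, -1.1680) x1=(-1.8005, 0.4578, -0.1650) x2=(1.1076, -0.2861, -1.5649)
step 18: x0=(-0.8656, -1.7060, -1.1891) x1=(-1.7895, 0.4178, -0.2104) x2=(1.0651, -0.2692, -1.5690)

(-1.7895, 0.4178, -0.2104)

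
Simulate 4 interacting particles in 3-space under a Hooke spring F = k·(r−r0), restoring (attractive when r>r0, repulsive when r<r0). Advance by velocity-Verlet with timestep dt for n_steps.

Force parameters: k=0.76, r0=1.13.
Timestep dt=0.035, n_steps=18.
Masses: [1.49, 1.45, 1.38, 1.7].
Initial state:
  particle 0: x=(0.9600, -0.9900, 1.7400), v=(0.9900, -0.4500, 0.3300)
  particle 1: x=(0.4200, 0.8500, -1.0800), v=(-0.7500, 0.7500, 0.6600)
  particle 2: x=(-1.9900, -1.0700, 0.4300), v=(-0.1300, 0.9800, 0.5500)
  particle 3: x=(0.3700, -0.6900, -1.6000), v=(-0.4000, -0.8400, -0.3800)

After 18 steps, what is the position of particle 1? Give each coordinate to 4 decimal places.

step 0: x0=(0.9600, -0.9900, 1.7400) x1=(0.4200, 0.8500, -1.0800) x2=(-1.9900, -1.0700, 0.4300) x3=(0.3700, -0.6900, -1.6000)
step 1: x0=(0.9938, -1.0053, 1.7500) x1=(0.3933, 0.8753, -1.0560) x2=(-1.9928, -1.0352, 0.4488) x3=(0.3557, -0.7194, -1.6123)
step 2: x0=(1.0259, -1.0197, 1.7569) x1=(0.3659, 0.8986, -1.0303) x2=(-1.9923, -0.9993, 0.4665) x3=(0.3408, -0.7487, -1.6225)
step 3: x0=(1.0562, -1.0332, 1.7606) x1=(0.3378, 0.9199, -1.0029) x2=(-1.9883, -0.9625, 0.4833) x3=(0.3254, -0.7779, -1.6307)
step 4: x0=(1.0846, -1.0458, 1.7613) x1=(0.3089, 0.9392, -0.9738) x2=(-1.9810, -0.9248, 0.4990) x3=(0.3094, -0.8069, -1.6367)
step 5: x0=(1.1111, -1.0573, 1.7588) x1=(0.2794, 0.9563, -0.9430) x2=(-1.9703, -0.8863, 0.5138) x3=(0.2929, -0.8356, -1.6405)
step 6: x0=(1.1356, -1.0679, 1.7533) x1=(0.2494, 0.9714, -0.9107) x2=(-1.9562, -0.8471, 0.5275) x3=(0.2759, -0.8641, -1.6422)
step 7: x0=(1.1581, -1.0774, 1.7446) x1=(0.2188, 0.9843, -0.8768) x2=(-1.9389, -0.8071, 0.5402) x3=(0.2585, -0.8922, -1.6417)
step 8: x0=(1.1786, -1.0858, 1.7330) x1=(0.1878, 0.9950, -0.8415) x2=(-1.9183, -0.7665, 0.5519) x3=(0.2406, -0.9198, -1.6390)
step 9: x0=(1.1969, -1.0932, 1.7183) x1=(0.1563, 1.0036, -0.8046) x2=(-1.8944, -0.7254, 0.5626) x3=(0.2222, -0.9470, -1.6341)
step 10: x0=(1.2132, -1.0994, 1.7007) x1=(0.1245, 1.0100, -0.7664) x2=(-1.8675, -0.6838, 0.5723) x3=(0.2036, -0.9737, -1.6270)
step 11: x0=(1.2273, -1.1046, 1.6802) x1=(0.0924, 1.0142, -0.7269) x2=(-1.8375, -0.6419, 0.5810) x3=(0.1845, -0.9998, -1.6177)
step 12: x0=(1.2392, -1.1087, 1.6568) x1=(0.0601, 1.0162, -0.6861) x2=(-1.8044, -0.5996, 0.5887) x3=(0.1651, -1.0253, -1.6061)
step 13: x0=(1.2489, -1.1116, 1.6307) x1=(0.0275, 1.0160, -0.6441) x2=(-1.7685, -0.5570, 0.5955) x3=(0.1454, -1.0501, -1.5924)
step 14: x0=(1.2565, -1.1134, 1.6019) x1=(-0.0051, 1.0137, -0.6010) x2=(-1.7298, -0.5143, 0.6014) x3=(0.1255, -1.0742, -1.5765)
step 15: x0=(1.2618, -1.1140, 1.5704) x1=(-0.0378, 1.0093, -0.5568) x2=(-1.6883, -0.4715, 0.6063) x3=(0.1053, -1.0976, -1.5584)
step 16: x0=(1.2650, -1.1135, 1.5364) x1=(-0.0704, 1.0027, -0.5117) x2=(-1.6442, -0.4287, 0.6103) x3=(0.0848, -1.1201, -1.5382)
step 17: x0=(1.2659, -1.1119, 1.4999) x1=(-0.1030, 0.9941, -0.4656) x2=(-1.5975, -0.3859, 0.6134) x3=(0.0642, -1.1418, -1.5159)
step 18: x0=(1.2647, -1.1092, 1.4610) x1=(-0.1355, 0.9834, -0.4188) x2=(-1.5485, -0.3433, 0.6157) x3=(0.0434, -1.1627, -1.4915)

(-0.1355, 0.9834, -0.4188)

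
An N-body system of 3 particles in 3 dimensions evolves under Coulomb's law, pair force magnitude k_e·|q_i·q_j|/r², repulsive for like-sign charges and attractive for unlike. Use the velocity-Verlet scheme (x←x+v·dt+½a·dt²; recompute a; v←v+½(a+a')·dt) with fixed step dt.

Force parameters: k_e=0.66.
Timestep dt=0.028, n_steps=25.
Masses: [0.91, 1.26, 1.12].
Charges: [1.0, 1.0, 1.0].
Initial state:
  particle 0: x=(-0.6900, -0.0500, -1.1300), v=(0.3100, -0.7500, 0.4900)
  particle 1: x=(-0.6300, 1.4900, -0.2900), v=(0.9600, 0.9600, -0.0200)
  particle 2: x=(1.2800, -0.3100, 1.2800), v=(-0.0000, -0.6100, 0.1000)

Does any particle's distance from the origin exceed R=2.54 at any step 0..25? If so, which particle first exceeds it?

step 0: x0=(-0.6900, -0.0500, -1.1300) x1=(-0.6300, 1.4900, -0.2900) x2=(1.2800, -0.3100, 1.2800)
step 1: x0=(-0.6813, -0.0711, -1.1163) x1=(-0.6031, 1.5170, -0.2905) x2=(1.2800, -0.3271, 1.2828)
step 2: x0=(-0.6727, -0.0923, -1.1028) x1=(-0.5763, 1.5440, -0.2910) x2=(1.2801, -0.3442, 1.2857)
step 3: x0=(-0.6642, -0.1137, -1.0894) x1=(-0.5495, 1.5713, -0.2915) x2=(1.2803, -0.3614, 1.2887)
step 4: x0=(-0.6556, -0.1352, -1.0761) x1=(-0.5226, 1.5986, -0.2920) x2=(1.2805, -0.3786, 1.2917)
step 5: x0=(-0.6472, -0.1569, -1.0629) x1=(-0.4959, 1.6261, -0.2924) x2=(1.2807, -0.3958, 1.2948)
step 6: x0=(-0.6388, -0.1787, -1.0499) x1=(-0.4691, 1.6537, -0.2928) x2=(1.2811, -0.4131, 1.2979)
step 7: x0=(-0.6304, -0.2006, -1.0369) x1=(-0.4423, 1.6815, -0.2931) x2=(1.2815, -0.4304, 1.3011)
step 8: x0=(-0.6221, -0.2226, -1.0240) x1=(-0.4156, 1.7093, -0.2935) x2=(1.2819, -0.4477, 1.3044)
step 9: x0=(-0.6138, -0.2448, -1.0113) x1=(-0.3888, 1.7373, -0.2939) x2=(1.2824, -0.4651, 1.3077)
step 10: x0=(-0.6056, -0.2670, -0.9986) x1=(-0.3621, 1.7654, -0.2942) x2=(1.2830, -0.4825, 1.3111)
step 11: x0=(-0.5974, -0.2894, -0.9860) x1=(-0.3354, 1.7936, -0.2945) x2=(1.2836, -0.4999, 1.3146)
step 12: x0=(-0.5893, -0.3119, -0.9735) x1=(-0.3087, 1.8219, -0.2948) x2=(1.2842, -0.5174, 1.3181)
step 13: x0=(-0.5813, -0.3345, -0.9610) x1=(-0.2820, 1.8503, -0.2952) x2=(1.2849, -0.5349, 1.3217)
step 14: x0=(-0.5733, -0.3572, -0.9487) x1=(-0.2553, 1.8788, -0.2955) x2=(1.2857, -0.5525, 1.3253)
step 15: x0=(-0.5653, -0.3800, -0.9364) x1=(-0.2286, 1.9074, -0.2958) x2=(1.2865, -0.5701, 1.3290)
step 16: x0=(-0.5575, -0.4028, -0.9242) x1=(-0.2019, 1.9361, -0.2961) x2=(1.2874, -0.5877, 1.3328)
step 17: x0=(-0.5496, -0.4258, -0.9121) x1=(-0.1753, 1.9649, -0.2964) x2=(1.2884, -0.6053, 1.3366)
step 18: x0=(-0.5419, -0.4488, -0.9001) x1=(-0.1486, 1.9938, -0.2967) x2=(1.2893, -0.6230, 1.3405)
step 19: x0=(-0.5341, -0.4719, -0.8881) x1=(-0.1219, 2.0228, -0.2970) x2=(1.2904, -0.6407, 1.3444)
step 20: x0=(-0.5265, -0.4951, -0.8762) x1=(-0.0953, 2.0519, -0.2974) x2=(1.2915, -0.6585, 1.3484)
step 21: x0=(-0.5189, -0.5184, -0.8644) x1=(-0.0686, 2.0810, -0.2977) x2=(1.2926, -0.6763, 1.3525)
step 22: x0=(-0.5113, -0.5417, -0.8526) x1=(-0.0420, 2.1102, -0.2980) x2=(1.2938, -0.6941, 1.3566)
step 23: x0=(-0.5039, -0.5651, -0.8410) x1=(-0.0154, 2.1395, -0.2983) x2=(1.2950, -0.7119, 1.3608)
step 24: x0=(-0.4964, -0.5886, -0.8293) x1=(0.0113, 2.1689, -0.2987) x2=(1.2963, -0.7298, 1.3651)
step 25: x0=(-0.4891, -0.6122, -0.8178) x1=(0.0379, 2.1984, -0.2990) x2=(1.2976, -0.7477, 1.3694)

no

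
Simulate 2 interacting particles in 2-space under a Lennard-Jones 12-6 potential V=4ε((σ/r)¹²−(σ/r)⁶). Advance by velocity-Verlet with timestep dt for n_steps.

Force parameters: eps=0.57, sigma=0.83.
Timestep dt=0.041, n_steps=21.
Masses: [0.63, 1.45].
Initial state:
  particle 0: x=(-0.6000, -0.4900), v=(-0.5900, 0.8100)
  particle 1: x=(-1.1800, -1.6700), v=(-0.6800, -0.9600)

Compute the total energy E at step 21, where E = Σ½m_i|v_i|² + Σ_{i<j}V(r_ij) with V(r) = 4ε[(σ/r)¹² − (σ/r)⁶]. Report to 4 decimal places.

1.1836

step 0: x0=(-0.6000, -0.4900) x1=(-1.1800, -1.6700)
step 1: x0=(-0.6245, -0.4575) x1=(-1.2077, -1.7091)
step 2: x0=(-0.6495, -0.4260) x1=(-1.2353, -1.7477)
step 3: x0=(-0.6749, -0.3953) x1=(-1.2626, -1.7860)
step 4: x0=(-0.7005, -0.3651) x1=(-1.2899, -1.8240)
step 5: x0=(-0.7262, -0.3354) x1=(-1.3171, -1.8618)
step 6: x0=(-0.7521, -0.3060) x1=(-1.3442, -1.8995)
step 7: x0=(-0.7781, -0.2769) x1=(-1.3713, -1.9371)
step 8: x0=(-0.8042, -0.2480) x1=(-1.3984, -1.9746)
step 9: x0=(-0.8304, -0.2193) x1=(-1.4254, -2.0120)
step 10: x0=(-0.8565, -0.1907) x1=(-1.4524, -2.0493)
step 11: x0=(-0.8827, -0.1622) x1=(-1.4794, -2.0867)
step 12: x0=(-0.9090, -0.1338) x1=(-1.5064, -2.1239)
step 13: x0=(-0.9352, -0.1055) x1=(-1.5334, -2.1612)
step 14: x0=(-0.9615, -0.0772) x1=(-1.5604, -2.1984)
step 15: x0=(-0.9878, -0.0489) x1=(-1.5874, -2.2356)
step 16: x0=(-1.0141, -0.0207) x1=(-1.6143, -2.2728)
step 17: x0=(-1.0404, 0.0074) x1=(-1.6413, -2.3100)
step 18: x0=(-1.0667, 0.0356) x1=(-1.6683, -2.3471)
step 19: x0=(-1.0930, 0.0637) x1=(-1.6952, -2.3843)
step 20: x0=(-1.1193, 0.0918) x1=(-1.7222, -2.4214)
step 21: x0=(-1.1456, 0.1199) x1=(-1.7491, -2.4585)
step 0 velocities: v0=(-0.5900, 0.8100) v1=(-0.6800, -0.9600)
step 0: KE=1.3197, PE=-0.1351, E=1.1846
step 21 velocities: v0=(-0.6420, 0.6851) v1=(-0.6574, -0.9057)
step 21: KE=1.1857, PE=-0.0022, E=1.1836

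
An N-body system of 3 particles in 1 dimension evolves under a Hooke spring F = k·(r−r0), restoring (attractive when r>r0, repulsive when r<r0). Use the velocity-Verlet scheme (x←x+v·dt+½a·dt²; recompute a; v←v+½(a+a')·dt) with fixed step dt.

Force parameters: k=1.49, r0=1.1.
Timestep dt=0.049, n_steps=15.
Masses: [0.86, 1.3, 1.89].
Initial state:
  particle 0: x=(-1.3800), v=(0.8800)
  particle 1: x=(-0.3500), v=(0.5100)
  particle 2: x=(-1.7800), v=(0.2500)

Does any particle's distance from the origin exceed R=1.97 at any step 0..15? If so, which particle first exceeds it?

no

step 0: x0=(-1.3800) x1=(-0.3500) x2=(-1.7800)
step 1: x0=(-1.3356) x1=(-0.3254) x2=(-1.7681)
step 2: x0=(-1.2887) x1=(-0.3014) x2=(-1.7568)
step 3: x0=(-1.2397) x1=(-0.2782) x2=(-1.7461)
step 4: x0=(-1.1889) x1=(-0.2555) x2=(-1.7357)
step 5: x0=(-1.1364) x1=(-0.2335) x2=(-1.7257)
step 6: x0=(-1.0826) x1=(-0.2120) x2=(-1.7159)
step 7: x0=(-1.0278) x1=(-0.1909) x2=(-1.7063)
step 8: x0=(-0.9723) x1=(-0.1703) x2=(-1.6966)
step 9: x0=(-0.9166) x1=(-0.1501) x2=(-1.6869)
step 10: x0=(-0.8608) x1=(-0.1301) x2=(-1.6769)
step 11: x0=(-0.8054) x1=(-0.1103) x2=(-1.6667)
step 12: x0=(-0.7507) x1=(-0.0907) x2=(-1.6560)
step 13: x0=(-0.6970) x1=(-0.0711) x2=(-1.6448)
step 14: x0=(-0.6447) x1=(-0.0516) x2=(-1.6330)
step 15: x0=(-0.5940) x1=(-0.0320) x2=(-1.6205)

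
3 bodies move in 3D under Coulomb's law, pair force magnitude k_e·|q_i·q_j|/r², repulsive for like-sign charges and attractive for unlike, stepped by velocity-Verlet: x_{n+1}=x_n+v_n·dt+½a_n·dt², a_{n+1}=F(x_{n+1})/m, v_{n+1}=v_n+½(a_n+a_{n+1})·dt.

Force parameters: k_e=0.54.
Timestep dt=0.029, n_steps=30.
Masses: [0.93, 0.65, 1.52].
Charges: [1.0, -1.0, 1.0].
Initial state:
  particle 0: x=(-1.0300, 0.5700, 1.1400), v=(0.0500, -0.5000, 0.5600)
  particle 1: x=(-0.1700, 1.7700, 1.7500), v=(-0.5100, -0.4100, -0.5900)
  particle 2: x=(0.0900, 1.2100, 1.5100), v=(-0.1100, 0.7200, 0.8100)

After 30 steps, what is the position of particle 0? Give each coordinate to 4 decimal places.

step 0: x0=(-1.0300, 0.5700, 1.1400) x1=(-0.1700, 1.7700, 1.7500) x2=(0.0900, 1.2100, 1.5100)
step 1: x0=(-1.0286, 0.5555, 1.1562) x1=(-0.1846, 1.7573, 1.7325) x2=(0.0867, 1.2312, 1.5336)
step 2: x0=(-1.0273, 0.5410, 1.1725) x1=(-0.1985, 1.7429, 1.7144) x2=(0.0833, 1.2531, 1.5576)
step 3: x0=(-1.0262, 0.5266, 1.1887) x1=(-0.2116, 1.7266, 1.6957) x2=(0.0795, 1.2759, 1.5818)
step 4: x0=(-1.0251, 0.5122, 1.2049) x1=(-0.2236, 1.7082, 1.6763) x2=(0.0754, 1.2995, 1.6062)
step 5: x0=(-1.0241, 0.4978, 1.2212) x1=(-0.2342, 1.6874, 1.6565) x2=(0.0707, 1.3242, 1.6309)
step 6: x0=(-1.0231, 0.4834, 1.2374) x1=(-0.2430, 1.6639, 1.6364) x2=(0.0653, 1.3499, 1.6556)
step 7: x0=(-1.0222, 0.4691, 1.2536) x1=(-0.2495, 1.6376, 1.6164) x2=(0.0589, 1.3768, 1.6804)
step 8: x0=(-1.0214, 0.4548, 1.2698) x1=(-0.2529, 1.6084, 1.5970) x2=(0.0512, 1.4050, 1.7049)
step 9: x0=(-1.0206, 0.4406, 1.2860) x1=(-0.2528, 1.5764, 1.5789) x2=(0.0420, 1.4343, 1.7288)
step 10: x0=(-1.0198, 0.4265, 1.3022) x1=(-0.2484, 1.5419, 1.5629) x2=(0.0310, 1.4646, 1.7519)
step 11: x0=(-1.0190, 0.4124, 1.3184) x1=(-0.2395, 1.5059, 1.5500) x2=(0.0181, 1.4955, 1.7736)
step 12: x0=(-1.0181, 0.3984, 1.3346) x1=(-0.2263, 1.4693, 1.5410) x2=(0.0033, 1.5267, 1.7936)
step 13: x0=(-1.0173, 0.3845, 1.3507) x1=(-0.2095, 1.4334, 1.5362) x2=(-0.0131, 1.5575, 1.8119)
step 14: x0=(-1.0164, 0.3706, 1.3669) x1=(-0.1899, 1.3991, 1.5355) x2=(-0.0306, 1.5875, 1.8285)
step 15: x0=(-1.0154, 0.3568, 1.3830) x1=(-0.1686, 1.3668, 1.5383) x2=(-0.0489, 1.6167, 1.8435)
step 16: x0=(-1.0143, 0.3431, 1.3991) x1=(-0.1464, 1.3367, 1.5442) x2=(-0.0677, 1.6449, 1.8572)
step 17: x0=(-1.0132, 0.3295, 1.4152) x1=(-0.1239, 1.3087, 1.5525) x2=(-0.0867, 1.6721, 1.8700)
step 18: x0=(-1.0120, 0.3159, 1.4313) x1=(-0.1013, 1.2827, 1.5626) x2=(-0.1057, 1.6985, 1.8819)
step 19: x0=(-1.0107, 0.3025, 1.4473) x1=(-0.0791, 1.2583, 1.5743) x2=(-0.1246, 1.7240, 1.8932)
step 20: x0=(-1.0093, 0.2890, 1.4634) x1=(-0.0573, 1.2356, 1.5872) x2=(-0.1435, 1.7489, 1.9040)
step 21: x0=(-1.0077, 0.2756, 1.4794) x1=(-0.0360, 1.2141, 1.6010) x2=(-0.1621, 1.7732, 1.9144)
step 22: x0=(-1.0061, 0.2623, 1.4954) x1=(-0.0153, 1.1937, 1.6156) x2=(-0.1806, 1.7970, 1.9244)
step 23: x0=(-1.0043, 0.2490, 1.5114) x1=(0.0048, 1.1744, 1.6308) x2=(-0.1989, 1.8203, 1.9343)
step 24: x0=(-1.0024, 0.2358, 1.5274) x1=(0.0242, 1.1559, 1.6465) x2=(-0.2170, 1.8432, 1.9439)
step 25: x0=(-1.0004, 0.2226, 1.5433) x1=(0.0430, 1.1381, 1.6625) x2=(-0.2349, 1.8658, 1.9534)
step 26: x0=(-0.9982, 0.2095, 1.5593) x1=(0.0613, 1.1210, 1.6789) x2=(-0.2527, 1.8881, 1.9627)
step 27: x0=(-0.9959, 0.1964, 1.5753) x1=(0.0789, 1.1045, 1.6956) x2=(-0.2702, 1.9101, 1.9719)
step 28: x0=(-0.9935, 0.1833, 1.5912) x1=(0.0960, 1.0884, 1.7124) x2=(-0.2876, 1.9319, 1.9811)
step 29: x0=(-0.9910, 0.1703, 1.6071) x1=(0.1124, 1.0728, 1.7295) x2=(-0.3049, 1.9535, 1.9901)
step 30: x0=(-0.9883, 0.1573, 1.6231) x1=(0.1284, 1.0576, 1.7467) x2=(-0.3220, 1.9749, 1.9991)

(-0.9883, 0.1573, 1.6231)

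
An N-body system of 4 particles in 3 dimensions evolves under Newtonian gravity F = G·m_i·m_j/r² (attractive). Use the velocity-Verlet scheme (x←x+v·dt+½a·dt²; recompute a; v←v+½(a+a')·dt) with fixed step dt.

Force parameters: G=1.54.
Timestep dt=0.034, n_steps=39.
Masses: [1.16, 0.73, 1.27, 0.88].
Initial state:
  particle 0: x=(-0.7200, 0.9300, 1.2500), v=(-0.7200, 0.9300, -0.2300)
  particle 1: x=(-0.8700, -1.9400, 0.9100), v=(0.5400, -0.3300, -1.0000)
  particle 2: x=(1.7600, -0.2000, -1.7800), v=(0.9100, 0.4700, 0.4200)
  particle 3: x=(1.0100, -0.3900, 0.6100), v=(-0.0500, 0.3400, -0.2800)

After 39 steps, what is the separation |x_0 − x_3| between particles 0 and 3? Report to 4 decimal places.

3.0227

step 0: x0=(-0.7200, 0.9300, 1.2500) x1=(-0.8700, -1.9400, 0.9100) x2=(1.7600, -0.2000, -1.7800) x3=(1.0100, -0.3900, 0.6100)
step 1: x0=(-0.7443, 0.9614, 1.2421) x1=(-0.8515, -1.9510, 0.8760) x2=(1.7908, -0.1840, -1.7655) x3=(1.0081, -0.3784, 0.6004)
step 2: x0=(-0.7683, 0.9925, 1.2340) x1=(-0.8327, -1.9615, 0.8418) x2=(1.8215, -0.1681, -1.7507) x3=(1.0059, -0.3666, 0.5905)
step 3: x0=(-0.7921, 1.0232, 1.2256) x1=(-0.8136, -1.9716, 0.8076) x2=(1.8519, -0.1521, -1.7355) x3=(1.0033, -0.3548, 0.5805)
step 4: x0=(-0.8155, 1.0536, 1.2171) x1=(-0.7942, -1.9812, 0.7733) x2=(1.8821, -0.1362, -1.7199) x3=(1.0004, -0.3428, 0.5702)
step 5: x0=(-0.8386, 1.0837, 1.2084) x1=(-0.7746, -1.9904, 0.7390) x2=(1.9121, -0.1203, -1.7039) x3=(0.9972, -0.3308, 0.5597)
step 6: x0=(-0.8614, 1.1134, 1.1995) x1=(-0.7547, -1.9991, 0.7046) x2=(1.9419, -0.1045, -1.6876) x3=(0.9938, -0.3186, 0.5490)
step 7: x0=(-0.8840, 1.1428, 1.1905) x1=(-0.7345, -2.0073, 0.6701) x2=(1.9714, -0.0886, -1.6709) x3=(0.9900, -0.3064, 0.5380)
step 8: x0=(-0.9062, 1.1718, 1.1812) x1=(-0.7140, -2.0151, 0.6355) x2=(2.0007, -0.0728, -1.6538) x3=(0.9860, -0.2941, 0.5268)
step 9: x0=(-0.9282, 1.2006, 1.1718) x1=(-0.6932, -2.0225, 0.6009) x2=(2.0298, -0.0570, -1.6364) x3=(0.9817, -0.2817, 0.5153)
step 10: x0=(-0.9499, 1.2291, 1.1623) x1=(-0.6722, -2.0294, 0.5662) x2=(2.0586, -0.0413, -1.6186) x3=(0.9772, -0.2692, 0.5036)
step 11: x0=(-0.9713, 1.2572, 1.1525) x1=(-0.6510, -2.0358, 0.5315) x2=(2.0871, -0.0255, -1.6004) x3=(0.9725, -0.2567, 0.4916)
step 12: x0=(-0.9924, 1.2851, 1.1426) x1=(-0.6294, -2.0418, 0.4968) x2=(2.1154, -0.0099, -1.5819) x3=(0.9675, -0.2441, 0.4794)
step 13: x0=(-1.0132, 1.3127, 1.1326) x1=(-0.6076, -2.0474, 0.4620) x2=(2.1434, 0.0058, -1.5631) x3=(0.9624, -0.2315, 0.4668)
step 14: x0=(-1.0338, 1.3400, 1.1224) x1=(-0.5856, -2.0525, 0.4272) x2=(2.1711, 0.0214, -1.5438) x3=(0.9571, -0.2188, 0.4541)
step 15: x0=(-1.0541, 1.3671, 1.1120) x1=(-0.5633, -2.0571, 0.3923) x2=(2.1986, 0.0370, -1.5243) x3=(0.9517, -0.2060, 0.4410)
step 16: x0=(-1.0741, 1.3938, 1.1015) x1=(-0.5408, -2.0614, 0.3574) x2=(2.2258, 0.0525, -1.5044) x3=(0.9460, -0.1932, 0.4276)
step 17: x0=(-1.0938, 1.4203, 1.0908) x1=(-0.5180, -2.0651, 0.3225) x2=(2.2526, 0.0680, -1.4841) x3=(0.9403, -0.1804, 0.4140)
step 18: x0=(-1.1133, 1.4466, 1.0800) x1=(-0.4949, -2.0684, 0.2875) x2=(2.2792, 0.0835, -1.4635) x3=(0.9344, -0.1675, 0.4001)
step 19: x0=(-1.1325, 1.4725, 1.0691) x1=(-0.4716, -2.0713, 0.2525) x2=(2.3055, 0.0989, -1.4426) x3=(0.9284, -0.1546, 0.3860)
step 20: x0=(-1.1514, 1.4983, 1.0580) x1=(-0.4481, -2.0737, 0.2176) x2=(2.3314, 0.1142, -1.4214) x3=(0.9224, -0.1417, 0.3715)
step 21: x0=(-1.1701, 1.5237, 1.0468) x1=(-0.4243, -2.0757, 0.1826) x2=(2.3570, 0.1295, -1.3998) x3=(0.9162, -0.1287, 0.3568)
step 22: x0=(-1.1885, 1.5490, 1.0354) x1=(-0.4003, -2.0772, 0.1476) x2=(2.3823, 0.1448, -1.3779) x3=(0.9100, -0.1158, 0.3417)
step 23: x0=(-1.2067, 1.5740, 1.0239) x1=(-0.3761, -2.0782, 0.1126) x2=(2.4072, 0.1600, -1.3557) x3=(0.9037, -0.1028, 0.3264)
step 24: x0=(-1.2246, 1.5987, 1.0123) x1=(-0.3516, -2.0789, 0.0776) x2=(2.4319, 0.1751, -1.3332) x3=(0.8974, -0.0897, 0.3109)
step 25: x0=(-1.2422, 1.6232, 1.0006) x1=(-0.3269, -2.0790, 0.0426) x2=(2.4561, 0.1902, -1.3104) x3=(0.8911, -0.0767, 0.2950)
step 26: x0=(-1.2596, 1.6475, 0.9887) x1=(-0.3020, -2.0787, 0.0076) x2=(2.4800, 0.2052, -1.2872) x3=(0.8847, -0.0637, 0.2789)
step 27: x0=(-1.2767, 1.6716, 0.9767) x1=(-0.2769, -2.0779, -0.0274) x2=(2.5036, 0.2202, -1.2638) x3=(0.8784, -0.0506, 0.2625)
step 28: x0=(-1.2936, 1.6954, 0.9646) x1=(-0.2515, -2.0767, -0.0624) x2=(2.5267, 0.2351, -1.2401) x3=(0.8721, -0.0376, 0.2458)
step 29: x0=(-1.3102, 1.7190, 0.9524) x1=(-0.2259, -2.0750, -0.0973) x2=(2.5495, 0.2499, -1.2161) x3=(0.8658, -0.0245, 0.2289)
step 30: x0=(-1.3266, 1.7424, 0.9401) x1=(-0.2001, -2.0729, -0.1322) x2=(2.5719, 0.2647, -1.1919) x3=(0.8595, -0.0114, 0.2116)
step 31: x0=(-1.3427, 1.7655, 0.9276) x1=(-0.1741, -2.0703, -0.1671) x2=(2.5940, 0.2794, -1.1674) x3=(0.8533, 0.0016, 0.1942)
step 32: x0=(-1.3586, 1.7885, 0.9151) x1=(-0.1479, -2.0672, -0.2020) x2=(2.6156, 0.2941, -1.1426) x3=(0.8472, 0.0147, 0.1765)
step 33: x0=(-1.3742, 1.8113, 0.9024) x1=(-0.1215, -2.0637, -0.2368) x2=(2.6368, 0.3087, -1.1176) x3=(0.8412, 0.0277, 0.1585)
step 34: x0=(-1.3896, 1.8338, 0.8896) x1=(-0.0948, -2.0597, -0.2716) x2=(2.6577, 0.3232, -1.0923) x3=(0.8352, 0.0407, 0.1403)
step 35: x0=(-1.4048, 1.8561, 0.8767) x1=(-0.0680, -2.0552, -0.3063) x2=(2.6781, 0.3376, -1.0668) x3=(0.8293, 0.0538, 0.1219)
step 36: x0=(-1.4197, 1.8782, 0.8637) x1=(-0.0410, -2.0503, -0.3410) x2=(2.6981, 0.3520, -1.0410) x3=(0.8236, 0.0668, 0.1032)
step 37: x0=(-1.4344, 1.9002, 0.8506) x1=(-0.0138, -2.0449, -0.3756) x2=(2.7177, 0.3663, -1.0151) x3=(0.8180, 0.0797, 0.0843)
step 38: x0=(-1.4488, 1.9219, 0.8374) x1=(0.0137, -2.0390, -0.4102) x2=(2.7369, 0.3805, -0.9889) x3=(0.8125, 0.0927, 0.0652)
step 39: x0=(-1.4630, 1.9434, 0.8242) x1=(0.0413, -2.0327, -0.4447) x2=(2.7556, 0.3946, -0.9625) x3=(0.8072, 0.1057, 0.0458)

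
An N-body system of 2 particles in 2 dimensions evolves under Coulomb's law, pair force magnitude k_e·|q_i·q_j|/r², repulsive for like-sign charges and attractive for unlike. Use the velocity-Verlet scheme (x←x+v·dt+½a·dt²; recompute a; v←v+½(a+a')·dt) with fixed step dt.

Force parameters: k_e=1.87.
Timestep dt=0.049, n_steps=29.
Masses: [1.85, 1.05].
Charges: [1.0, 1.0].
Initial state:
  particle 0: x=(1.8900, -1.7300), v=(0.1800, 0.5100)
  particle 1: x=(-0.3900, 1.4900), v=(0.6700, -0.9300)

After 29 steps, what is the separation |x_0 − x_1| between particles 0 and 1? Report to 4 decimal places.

2.2373

step 0: x0=(1.8900, -1.7300) x1=(-0.3900, 1.4900)
step 1: x0=(1.8989, -1.7051) x1=(-0.3572, 1.4445)
step 2: x0=(1.9078, -1.6803) x1=(-0.3247, 1.3993)
step 3: x0=(1.9169, -1.6556) x1=(-0.2923, 1.3543)
step 4: x0=(1.9260, -1.6311) x1=(-0.2600, 1.3096)
step 5: x0=(1.9353, -1.6067) x1=(-0.2280, 1.2651)
step 6: x0=(1.9447, -1.5825) x1=(-0.1961, 1.2209)
step 7: x0=(1.9542, -1.5584) x1=(-0.1645, 1.1769)
step 8: x0=(1.9638, -1.5345) x1=(-0.1331, 1.1333)
step 9: x0=(1.9736, -1.5108) x1=(-0.1019, 1.0899)
step 10: x0=(1.9835, -1.4872) x1=(-0.0710, 1.0468)
step 11: x0=(1.9935, -1.4638) x1=(-0.0403, 1.0041)
step 12: x0=(2.0037, -1.4406) x1=(-0.0099, 0.9616)
step 13: x0=(2.0140, -1.4176) x1=(0.0203, 0.9195)
step 14: x0=(2.0245, -1.3948) x1=(0.0501, 0.8778)
step 15: x0=(2.0352, -1.3721) x1=(0.0797, 0.8364)
step 16: x0=(2.0461, -1.3497) x1=(0.1089, 0.7953)
step 17: x0=(2.0572, -1.3275) x1=(0.1378, 0.7547)
step 18: x0=(2.0684, -1.3055) x1=(0.1663, 0.7144)
step 19: x0=(2.0799, -1.2838) x1=(0.1944, 0.6746)
step 20: x0=(2.0916, -1.2623) x1=(0.2221, 0.6351)
step 21: x0=(2.1036, -1.2410) x1=(0.2494, 0.5961)
step 22: x0=(2.1158, -1.2200) x1=(0.2763, 0.5575)
step 23: x0=(2.1283, -1.1992) x1=(0.3027, 0.5194)
step 24: x0=(2.1410, -1.1787) x1=(0.3286, 0.4818)
step 25: x0=(2.1541, -1.1585) x1=(0.3540, 0.4446)
step 26: x0=(2.1674, -1.1386) x1=(0.3788, 0.4079)
step 27: x0=(2.1811, -1.1189) x1=(0.4030, 0.3718)
step 28: x0=(2.1952, -1.0995) x1=(0.4267, 0.3361)
step 29: x0=(2.2096, -1.0805) x1=(0.4497, 0.3009)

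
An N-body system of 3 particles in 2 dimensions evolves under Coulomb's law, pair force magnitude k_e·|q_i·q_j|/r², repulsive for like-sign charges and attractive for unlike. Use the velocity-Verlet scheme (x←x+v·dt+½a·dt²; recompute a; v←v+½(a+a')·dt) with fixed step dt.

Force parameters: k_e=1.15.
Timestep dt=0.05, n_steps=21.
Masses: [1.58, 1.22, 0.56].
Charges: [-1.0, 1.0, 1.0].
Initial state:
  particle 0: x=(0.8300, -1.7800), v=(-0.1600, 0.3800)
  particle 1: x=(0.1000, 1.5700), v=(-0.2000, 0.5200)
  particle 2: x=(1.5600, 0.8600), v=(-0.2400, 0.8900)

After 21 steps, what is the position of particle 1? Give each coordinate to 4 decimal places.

(-0.2748, 2.1475)

step 0: x0=(0.8300, -1.7800) x1=(0.1000, 1.5700) x2=(1.5600, 0.8600)
step 1: x0=(0.8220, -1.7608) x1=(0.0896, 1.5961) x2=(1.5488, 0.9037)
step 2: x0=(0.8141, -1.7412) x1=(0.0785, 1.6224) x2=(1.5392, 0.9460)
step 3: x0=(0.8061, -1.7213) x1=(0.0665, 1.6489) x2=(1.5312, 0.9868)
step 4: x0=(0.7982, -1.7010) x1=(0.0538, 1.6755) x2=(1.5248, 1.0261)
step 5: x0=(0.7904, -1.6803) x1=(0.0403, 1.7024) x2=(1.5201, 1.0640)
step 6: x0=(0.7825, -1.6592) x1=(0.0260, 1.7294) x2=(1.5171, 1.1005)
step 7: x0=(0.7747, -1.6378) x1=(0.0109, 1.7565) x2=(1.5157, 1.1357)
step 8: x0=(0.7669, -1.6160) x1=(-0.0050, 1.7838) x2=(1.5159, 1.1694)
step 9: x0=(0.7591, -1.5939) x1=(-0.0216, 1.8113) x2=(1.5178, 1.2019)
step 10: x0=(0.7514, -1.5714) x1=(-0.0390, 1.8389) x2=(1.5212, 1.2331)
step 11: x0=(0.7436, -1.5485) x1=(-0.0572, 1.8666) x2=(1.5261, 1.2631)
step 12: x0=(0.7359, -1.5253) x1=(-0.0760, 1.8944) x2=(1.5326, 1.2918)
step 13: x0=(0.7283, -1.5018) x1=(-0.0956, 1.9223) x2=(1.5406, 1.3194)
step 14: x0=(0.7206, -1.4779) x1=(-0.1159, 1.9502) x2=(1.5499, 1.3458)
step 15: x0=(0.7130, -1.4537) x1=(-0.1368, 1.9783) x2=(1.5607, 1.3711)
step 16: x0=(0.7054, -1.4291) x1=(-0.1583, 2.0064) x2=(1.5727, 1.3952)
step 17: x0=(0.6978, -1.4042) x1=(-0.1805, 2.0346) x2=(1.5860, 1.4183)
step 18: x0=(0.6902, -1.3789) x1=(-0.2032, 2.0628) x2=(1.6005, 1.4404)
step 19: x0=(0.6827, -1.3533) x1=(-0.2265, 2.0910) x2=(1.6162, 1.4614)
step 20: x0=(0.6752, -1.3274) x1=(-0.2504, 2.1193) x2=(1.6330, 1.4815)
step 21: x0=(0.6677, -1.3012) x1=(-0.2748, 2.1475) x2=(1.6508, 1.5006)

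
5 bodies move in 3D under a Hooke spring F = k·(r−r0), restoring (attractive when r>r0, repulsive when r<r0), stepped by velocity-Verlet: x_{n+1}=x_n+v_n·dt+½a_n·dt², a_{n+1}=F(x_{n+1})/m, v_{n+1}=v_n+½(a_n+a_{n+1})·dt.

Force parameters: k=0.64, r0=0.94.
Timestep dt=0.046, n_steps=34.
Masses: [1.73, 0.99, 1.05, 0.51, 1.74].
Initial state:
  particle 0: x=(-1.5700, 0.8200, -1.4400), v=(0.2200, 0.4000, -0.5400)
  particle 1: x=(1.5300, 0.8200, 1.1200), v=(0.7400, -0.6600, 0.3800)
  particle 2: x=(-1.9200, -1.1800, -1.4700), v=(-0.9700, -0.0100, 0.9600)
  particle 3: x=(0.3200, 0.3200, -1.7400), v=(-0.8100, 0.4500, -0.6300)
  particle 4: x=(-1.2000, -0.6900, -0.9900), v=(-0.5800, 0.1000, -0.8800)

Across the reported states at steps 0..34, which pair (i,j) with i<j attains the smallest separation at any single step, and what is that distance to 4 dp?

step 0: x0=(-1.5700, 0.8200, -1.4400) x1=(1.5300, 0.8200, 1.1200) x2=(-1.9200, -1.1800, -1.4700) x3=(0.3200, 0.3200, -1.7400) x4=(-1.2000, -0.6900, -0.9900)
step 1: x0=(-1.5586, 0.8376, -1.4641) x1=(1.5585, 0.7875, 1.1323) x2=(-1.9617, -1.1781, -1.4246) x3=(0.2796, 0.3395, -1.7654) x4=(-1.2256, -0.6845, -1.0301)
step 2: x0=(-1.5446, 0.8537, -1.4865) x1=(1.5758, 0.7510, 1.1340) x2=(-1.9976, -1.1714, -1.3768) x3=(0.2330, 0.3565, -1.7833) x4=(-1.2492, -0.6773, -1.0694)
step 3: x0=(-1.5282, 0.8681, -1.5074) x1=(1.5817, 0.7106, 1.1250) x2=(-2.0276, -1.1600, -1.3269) x3=(0.1807, 0.3708, -1.7936) x4=(-1.2706, -0.6683, -1.1078)
step 4: x0=(-1.5093, 0.8809, -1.5265) x1=(1.5760, 0.6666, 1.1055) x2=(-2.0516, -1.1440, -1.2749) x3=(0.1231, 0.3823, -1.7963) x4=(-1.2897, -0.6576, -1.1453)
step 5: x0=(-1.4882, 0.8919, -1.5439) x1=(1.5587, 0.6191, 1.0754) x2=(-2.0697, -1.1233, -1.2211) x3=(0.0607, 0.3909, -1.7914) x4=(-1.3068, -0.6451, -1.1818)
step 6: x0=(-1.4650, 0.9013, -1.5596) x1=(1.5298, 0.5685, 1.0350) x2=(-2.0820, -1.0982, -1.1657) x3=(-0.0062, 0.3966, -1.7791) x4=(-1.3216, -0.6311, -1.2174)
step 7: x0=(-1.4397, 0.9090, -1.5735) x1=(1.4895, 0.5151, 0.9844) x2=(-2.0884, -1.0688, -1.1088) x3=(-0.0768, 0.3993, -1.7595) x4=(-1.3343, -0.6155, -1.2519)
step 8: x0=(-1.4125, 0.9149, -1.5856) x1=(1.4378, 0.4591, 0.9239) x2=(-2.0891, -1.0351, -1.0506) x3=(-0.1507, 0.3990, -1.7330) x4=(-1.3449, -0.5983, -1.2854)
step 9: x0=(-1.3837, 0.9192, -1.5960) x1=(1.3751, 0.4008, 0.8540) x2=(-2.0842, -0.9974, -0.9914) x3=(-0.2273, 0.3958, -1.6997) x4=(-1.3535, -0.5798, -1.3179)
step 10: x0=(-1.3532, 0.9217, -1.6046) x1=(1.3017, 0.3405, 0.7750) x2=(-2.0740, -0.9558, -0.9313) x3=(-0.3059, 0.3897, -1.6602) x4=(-1.3602, -0.5599, -1.3493)
step 11: x0=(-1.3214, 0.9225, -1.6114) x1=(1.2178, 0.2787, 0.6874) x2=(-2.0585, -0.9106, -0.8705) x3=(-0.3860, 0.3808, -1.6148) x4=(-1.3650, -0.5388, -1.3797)
step 12: x0=(-1.2884, 0.9218, -1.6166) x1=(1.1240, 0.2155, 0.5918) x2=(-2.0381, -0.8619, -0.8093) x3=(-0.4670, 0.3691, -1.5640) x4=(-1.3682, -0.5166, -1.4091)
step 13: x0=(-1.2543, 0.9194, -1.6201) x1=(1.0208, 0.1514, 0.4888) x2=(-2.0130, -0.8101, -0.7480) x3=(-0.5483, 0.3548, -1.5083) x4=(-1.3698, -0.4935, -1.4374)
step 14: x0=(-1.2194, 0.9155, -1.6220) x1=(0.9088, 0.0866, 0.3788) x2=(-1.9835, -0.7553, -0.6866) x3=(-0.6295, 0.3380, -1.4481) x4=(-1.3699, -0.4695, -1.4647)
step 15: x0=(-1.1837, 0.9101, -1.6225) x1=(0.7885, 0.0214, 0.2628) x2=(-1.9498, -0.6978, -0.6255) x3=(-0.7100, 0.3188, -1.3839) x4=(-1.3687, -0.4447, -1.4910)
step 16: x0=(-1.1474, 0.9034, -1.6215) x1=(0.6607, -0.0437, 0.1412) x2=(-1.9124, -0.6379, -0.5650) x3=(-0.7897, 0.2975, -1.3161) x4=(-1.3664, -0.4194, -1.5163)
step 17: x0=(-1.1106, 0.8953, -1.6192) x1=(0.5261, -0.1087, 0.0149) x2=(-1.8715, -0.5759, -0.5051) x3=(-0.8684, 0.2742, -1.2451) x4=(-1.3631, -0.3936, -1.5407)
step 18: x0=(-1.0735, 0.8859, -1.6157) x1=(0.3854, -0.1731, -0.1154) x2=(-1.8276, -0.5120, -0.4462) x3=(-0.9459, 0.2493, -1.1714) x4=(-1.3589, -0.3675, -1.5643)
step 19: x0=(-1.0360, 0.8753, -1.6110) x1=(0.2396, -0.2369, -0.2491) x2=(-1.7810, -0.4466, -0.3885) x3=(-1.0223, 0.2231, -1.0954) x4=(-1.3540, -0.3410, -1.5870)
step 20: x0=(-0.9984, 0.8635, -1.6053) x1=(0.0894, -0.2997, -0.3854) x2=(-1.7321, -0.3800, -0.3322) x3=(-1.0977, 0.1960, -1.0178) x4=(-1.3485, -0.3144, -1.6089)
step 21: x0=(-0.9606, 0.8505, -1.5986) x1=(-0.0644, -0.3616, -0.5237) x2=(-1.6813, -0.3123, -0.2773) x3=(-1.1722, 0.1683, -0.9389) x4=(-1.3425, -0.2876, -1.6302)
step 22: x0=(-0.9229, 0.8364, -1.5910) x1=(-0.2209, -0.4223, -0.6635) x2=(-1.6290, -0.2438, -0.2240) x3=(-1.2459, 0.1404, -0.8596) x4=(-1.3360, -0.2607, -1.6508)
step 23: x0=(-0.8852, 0.8212, -1.5824) x1=(-0.3794, -0.4820, -0.8041) x2=(-1.5755, -0.1749, -0.1724) x3=(-1.3187, 0.1126, -0.7805) x4=(-1.3293, -0.2337, -1.6707)
step 24: x0=(-0.8478, 0.8049, -1.5730) x1=(-0.5392, -0.5405, -0.9452) x2=(-1.5211, -0.1055, -0.1224) x3=(-1.3907, 0.0851, -0.7023) x4=(-1.3223, -0.2066, -1.6900)
step 25: x0=(-0.8108, 0.7876, -1.5626) x1=(-0.7000, -0.5980, -1.0864) x2=(-1.4658, -0.0359, -0.0741) x3=(-1.4619, 0.0581, -0.6258) x4=(-1.3153, -0.1794, -1.7086)
step 26: x0=(-0.7742, 0.7693, -1.5514) x1=(-0.8614, -0.6544, -1.2274) x2=(-1.4097, 0.0337, -0.0276) x3=(-1.5322, 0.0315, -0.5516) x4=(-1.3083, -0.1519, -1.7265)
step 27: x0=(-0.7381, 0.7501, -1.5392) x1=(-1.0231, -0.7096, -1.3676) x2=(-1.3528, 0.1035, 0.0170) x3=(-1.6015, 0.0050, -0.4806) x4=(-1.3013, -0.1242, -1.7436)
step 28: x0=(-0.7026, 0.7298, -1.5261) x1=(-1.1849, -0.7636, -1.5066) x2=(-1.2951, 0.1731, 0.0591) x3=(-1.6697, -0.0214, -0.4130) x4=(-1.2944, -0.0963, -1.7598)
step 29: x0=(-0.6678, 0.7086, -1.5120) x1=(-1.3468, -0.8161, -1.6441) x2=(-1.2367, 0.2424, 0.0985) x3=(-1.7366, -0.0479, -0.3495) x4=(-1.2876, -0.0680, -1.7751)
step 30: x0=(-0.6340, 0.6863, -1.4970) x1=(-1.5083, -0.8667, -1.7794) x2=(-1.1779, 0.3111, 0.1346) x3=(-1.8016, -0.0745, -0.2906) x4=(-1.2808, -0.0393, -1.7892)
step 31: x0=(-0.6011, 0.6630, -1.4810) x1=(-1.6693, -0.9150, -1.9121) x2=(-1.1190, 0.3790, 0.1671) x3=(-1.8644, -0.1012, -0.2367) x4=(-1.2741, -0.0105, -1.8020)
step 32: x0=(-0.5695, 0.6387, -1.4641) x1=(-1.8291, -0.9604, -2.0415) x2=(-1.0603, 0.4458, 0.1956) x3=(-1.9245, -0.1278, -0.1885) x4=(-1.2676, 0.0185, -1.8135)
step 33: x0=(-0.5391, 0.6132, -1.4464) x1=(-1.9872, -1.0024, -2.1671) x2=(-1.0024, 0.5111, 0.2196) x3=(-1.9813, -0.1540, -0.1466) x4=(-1.2612, 0.0476, -1.8236)
step 34: x0=(-0.5102, 0.5865, -1.4279) x1=(-2.1430, -1.0407, -2.2881) x2=(-0.9455, 0.5745, 0.2390) x3=(-2.0345, -0.1797, -0.1117) x4=(-1.2551, 0.0765, -1.8322)

pair (2,3), distance 0.5382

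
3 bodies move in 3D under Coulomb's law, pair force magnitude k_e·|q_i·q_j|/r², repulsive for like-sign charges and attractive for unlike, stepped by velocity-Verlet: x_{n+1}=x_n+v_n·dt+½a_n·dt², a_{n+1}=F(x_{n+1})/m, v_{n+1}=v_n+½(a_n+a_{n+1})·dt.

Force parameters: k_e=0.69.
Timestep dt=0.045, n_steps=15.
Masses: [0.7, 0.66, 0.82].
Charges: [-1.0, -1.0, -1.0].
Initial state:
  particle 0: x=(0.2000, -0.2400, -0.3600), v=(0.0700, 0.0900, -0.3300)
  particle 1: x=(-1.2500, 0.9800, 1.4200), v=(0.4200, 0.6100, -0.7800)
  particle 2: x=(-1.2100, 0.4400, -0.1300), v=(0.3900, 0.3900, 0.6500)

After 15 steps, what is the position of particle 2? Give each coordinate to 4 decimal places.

step 0: x0=(0.2000, -0.2400, -0.3600) x1=(-1.2500, 0.9800, 1.4200) x2=(-1.2100, 0.4400, -0.1300)
step 1: x0=(0.2036, -0.2362, -0.3750) x1=(-1.2312, 1.0077, 1.3854) x2=(-1.1927, 0.4576, -0.1010)
step 2: x0=(0.2080, -0.2329, -0.3904) x1=(-1.2126, 1.0357, 1.3518) x2=(-1.1761, 0.4752, -0.0725)
step 3: x0=(0.2134, -0.2301, -0.4061) x1=(-1.1942, 1.0643, 1.3192) x2=(-1.1600, 0.4929, -0.0446)
step 4: x0=(0.2195, -0.2277, -0.4222) x1=(-1.1760, 1.0935, 1.2877) x2=(-1.1444, 0.5106, -0.0172)
step 5: x0=(0.2265, -0.2260, -0.4386) x1=(-1.1579, 1.1232, 1.2574) x2=(-1.1294, 0.5283, 0.0096)
step 6: x0=(0.2343, -0.2247, -0.4555) x1=(-1.1401, 1.1535, 1.2284) x2=(-1.1150, 0.5459, 0.0357)
step 7: x0=(0.2428, -0.2239, -0.4729) x1=(-1.1225, 1.1846, 1.2005) x2=(-1.1010, 0.5633, 0.0613)
step 8: x0=(0.2522, -0.2237, -0.4906) x1=(-1.1051, 1.2164, 1.1740) x2=(-1.0876, 0.5806, 0.0861)
step 9: x0=(0.2622, -0.2239, -0.5088) x1=(-1.0878, 1.2491, 1.1488) x2=(-1.0746, 0.5976, 0.1102)
step 10: x0=(0.2730, -0.2247, -0.5275) x1=(-1.0707, 1.2827, 1.1251) x2=(-1.0621, 0.6143, 0.1336)
step 11: x0=(0.2844, -0.2260, -0.5466) x1=(-1.0538, 1.3173, 1.1027) x2=(-1.0500, 0.6307, 0.1562)
step 12: x0=(0.2966, -0.2278, -0.5661) x1=(-1.0371, 1.3530, 1.0818) x2=(-1.0384, 0.6466, 0.1780)
step 13: x0=(0.3093, -0.2300, -0.5861) x1=(-1.0205, 1.3899, 1.0624) x2=(-1.0272, 0.6619, 0.1990)
step 14: x0=(0.3227, -0.2328, -0.6065) x1=(-1.0040, 1.4280, 1.0444) x2=(-1.0164, 0.6767, 0.2193)
step 15: x0=(0.3366, -0.2360, -0.6274) x1=(-0.9877, 1.4674, 1.0279) x2=(-1.0060, 0.6908, 0.2387)

(-1.0060, 0.6908, 0.2387)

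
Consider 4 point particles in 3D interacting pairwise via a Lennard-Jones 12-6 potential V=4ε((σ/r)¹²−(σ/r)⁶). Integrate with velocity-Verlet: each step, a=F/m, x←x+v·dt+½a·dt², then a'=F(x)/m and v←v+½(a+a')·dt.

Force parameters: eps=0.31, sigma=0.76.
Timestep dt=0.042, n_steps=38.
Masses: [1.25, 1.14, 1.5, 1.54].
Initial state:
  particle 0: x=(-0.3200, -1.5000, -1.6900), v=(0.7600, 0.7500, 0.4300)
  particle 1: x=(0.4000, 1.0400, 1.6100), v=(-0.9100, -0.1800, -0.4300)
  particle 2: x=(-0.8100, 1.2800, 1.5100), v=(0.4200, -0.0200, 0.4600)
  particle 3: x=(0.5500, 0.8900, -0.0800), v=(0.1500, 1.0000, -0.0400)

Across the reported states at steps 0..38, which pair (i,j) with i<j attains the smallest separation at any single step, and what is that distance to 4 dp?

pair (1,2), distance 0.7542

step 0: x0=(-0.3200, -1.5000, -1.6900) x1=(0.4000, 1.0400, 1.6100) x2=(-0.8100, 1.2800, 1.5100) x3=(0.5500, 0.8900, -0.0800)
step 1: x0=(-0.2881, -1.4685, -1.6719) x1=(0.3616, 1.0325, 1.5919) x2=(-0.7922, 1.2791, 1.5293) x3=(0.5563, 0.9320, -0.0817)
step 2: x0=(-0.2562, -1.4370, -1.6539) x1=(0.3226, 1.0251, 1.5737) x2=(-0.7739, 1.2782, 1.5487) x3=(0.5626, 0.9740, -0.0833)
step 3: x0=(-0.2242, -1.4055, -1.6358) x1=(0.2828, 1.0179, 1.5554) x2=(-0.7551, 1.2771, 1.5680) x3=(0.5689, 1.0160, -0.0848)
step 4: x0=(-0.1923, -1.3740, -1.6178) x1=(0.2420, 1.0109, 1.5371) x2=(-0.7355, 1.2758, 1.5874) x3=(0.5751, 1.0580, -0.0863)
step 5: x0=(-0.1604, -1.3425, -1.5997) x1=(0.2001, 1.0042, 1.5188) x2=(-0.7149, 1.2742, 1.6067) x3=(0.5814, 1.1000, -0.0878)
step 6: x0=(-0.1285, -1.3110, -1.5816) x1=(0.1566, 0.9980, 1.5006) x2=(-0.6933, 1.2723, 1.6258) x3=(0.5876, 1.1420, -0.0892)
step 7: x0=(-0.0966, -1.2795, -1.5636) x1=(0.1120, 0.9922, 1.4825) x2=(-0.6707, 1.2702, 1.6449) x3=(0.5938, 1.1840, -0.0906)
step 8: x0=(-0.0646, -1.2480, -1.5455) x1=(0.0678, 0.9863, 1.4642) x2=(-0.6483, 1.2681, 1.6639) x3=(0.6000, 1.2260, -0.0919)
step 9: x0=(-0.0327, -1.2165, -1.5274) x1=(0.0287, 0.9784, 1.4444) x2=(-0.6300, 1.2675, 1.6841) x3=(0.6062, 1.2680, -0.0931)
step 10: x0=(-0.0008, -1.1850, -1.5094) x1=(0.0035, 0.9644, 1.4196) x2=(-0.6220, 1.2716, 1.7081) x3=(0.6123, 1.3100, -0.0943)
step 11: x0=(0.0311, -1.1534, -1.4913) x1=(-0.0073, 0.9433, 1.3881) x2=(-0.6251, 1.2811, 1.7371) x3=(0.6185, 1.3520, -0.0955)
step 12: x0=(0.0631, -1.1219, -1.4732) x1=(-0.0120, 0.9189, 1.3531) x2=(-0.6327, 1.2930, 1.7687) x3=(0.6246, 1.3939, -0.0966)
step 13: x0=(0.0950, -1.0904, -1.4552) x1=(-0.0159, 0.8941, 1.3175) x2=(-0.6409, 1.3053, 1.8007) x3=(0.6307, 1.4359, -0.0977)
step 14: x0=(0.1269, -1.0589, -1.4371) x1=(-0.0207, 0.8699, 1.2825) x2=(-0.6485, 1.3172, 1.8322) x3=(0.6367, 1.4778, -0.0987)
step 15: x0=(0.1588, -1.0274, -1.4190) x1=(-0.0264, 0.8464, 1.2483) x2=(-0.6553, 1.3286, 1.8631) x3=(0.6428, 1.5197, -0.0997)
step 16: x0=(0.1908, -0.9959, -1.4009) x1=(-0.0329, 0.8235, 1.2149) x2=(-0.6615, 1.3395, 1.8933) x3=(0.6488, 1.5616, -0.1006)
step 17: x0=(0.2227, -0.9644, -1.3829) x1=(-0.0400, 0.8013, 1.1821) x2=(-0.6672, 1.3500, 1.9230) x3=(0.6548, 1.6034, -0.1015)
step 18: x0=(0.2546, -0.9328, -1.3648) x1=(-0.0475, 0.7794, 1.1498) x2=(-0.6726, 1.3601, 1.9523) x3=(0.6608, 1.6453, -0.1024)
step 19: x0=(0.2865, -0.9013, -1.3467) x1=(-0.0554, 0.7579, 1.1180) x2=(-0.6776, 1.3701, 1.9812) x3=(0.6668, 1.6871, -0.1032)
step 20: x0=(0.3184, -0.8698, -1.3286) x1=(-0.0635, 0.7367, 1.0864) x2=(-0.6825, 1.3798, 2.0099) x3=(0.6727, 1.7289, -0.1040)
step 21: x0=(0.3504, -0.8383, -1.3106) x1=(-0.0717, 0.7156, 1.0550) x2=(-0.6873, 1.3894, 2.0384) x3=(0.6786, 1.7706, -0.1048)
step 22: x0=(0.3823, -0.8067, -1.2925) x1=(-0.0801, 0.6947, 1.0238) x2=(-0.6920, 1.3990, 2.0667) x3=(0.6845, 1.8124, -0.1055)
step 23: x0=(0.4142, -0.7752, -1.2744) x1=(-0.0885, 0.6740, 0.9927) x2=(-0.6966, 1.4084, 2.0950) x3=(0.6904, 1.8541, -0.1063)
step 24: x0=(0.4461, -0.7437, -1.2563) x1=(-0.0969, 0.6533, 0.9616) x2=(-0.7011, 1.4178, 2.1231) x3=(0.6963, 1.8958, -0.1070)
step 25: x0=(0.4781, -0.7122, -1.2382) x1=(-0.1054, 0.6328, 0.9307) x2=(-0.7057, 1.4271, 2.1512) x3=(0.7022, 1.9375, -0.1076)
step 26: x0=(0.5100, -0.6806, -1.2202) x1=(-0.1139, 0.6123, 0.8998) x2=(-0.7102, 1.4364, 2.1792) x3=(0.7081, 1.9792, -0.1083)
step 27: x0=(0.5419, -0.6491, -1.2021) x1=(-0.1224, 0.5918, 0.8690) x2=(-0.7146, 1.4457, 2.2072) x3=(0.7139, 2.0208, -0.1090)
step 28: x0=(0.5738, -0.6175, -1.1840) x1=(-0.1310, 0.5714, 0.8382) x2=(-0.7191, 1.4550, 2.2351) x3=(0.7198, 2.0625, -0.1096)
step 29: x0=(0.6057, -0.5860, -1.1659) x1=(-0.1395, 0.5510, 0.8074) x2=(-0.7235, 1.4642, 2.2630) x3=(0.7256, 2.1041, -0.1103)
step 30: x0=(0.6377, -0.5545, -1.1478) x1=(-0.1480, 0.5307, 0.7766) x2=(-0.7280, 1.4734, 2.2909) x3=(0.7314, 2.1457, -0.1109)
step 31: x0=(0.6696, -0.5229, -1.1297) x1=(-0.1566, 0.5103, 0.7458) x2=(-0.7324, 1.4827, 2.3188) x3=(0.7373, 2.1873, -0.1116)
step 32: x0=(0.7015, -0.4913, -1.1115) x1=(-0.1651, 0.4900, 0.7150) x2=(-0.7368, 1.4919, 2.3466) x3=(0.7431, 2.2289, -0.1122)
step 33: x0=(0.7334, -0.4598, -1.0934) x1=(-0.1736, 0.4697, 0.6843) x2=(-0.7413, 1.5011, 2.3745) x3=(0.7489, 2.2705, -0.1128)
step 34: x0=(0.7653, -0.4282, -1.0753) x1=(-0.1822, 0.4495, 0.6535) x2=(-0.7457, 1.5103, 2.4023) x3=(0.7547, 2.3121, -0.1135)
step 35: x0=(0.7972, -0.3967, -1.0572) x1=(-0.1907, 0.4292, 0.6227) x2=(-0.7501, 1.5195, 2.4301) x3=(0.7605, 2.3537, -0.1141)
step 36: x0=(0.8291, -0.3651, -1.0390) x1=(-0.1992, 0.4089, 0.5920) x2=(-0.7545, 1.5287, 2.4580) x3=(0.7663, 2.3953, -0.1147)
step 37: x0=(0.8610, -0.3335, -1.0209) x1=(-0.2077, 0.3886, 0.5612) x2=(-0.7589, 1.5379, 2.4858) x3=(0.7721, 2.4369, -0.1153)
step 38: x0=(0.8929, -0.3019, -1.0027) x1=(-0.2162, 0.3684, 0.5304) x2=(-0.7634, 1.5471, 2.5136) x3=(0.7779, 2.4784, -0.1160)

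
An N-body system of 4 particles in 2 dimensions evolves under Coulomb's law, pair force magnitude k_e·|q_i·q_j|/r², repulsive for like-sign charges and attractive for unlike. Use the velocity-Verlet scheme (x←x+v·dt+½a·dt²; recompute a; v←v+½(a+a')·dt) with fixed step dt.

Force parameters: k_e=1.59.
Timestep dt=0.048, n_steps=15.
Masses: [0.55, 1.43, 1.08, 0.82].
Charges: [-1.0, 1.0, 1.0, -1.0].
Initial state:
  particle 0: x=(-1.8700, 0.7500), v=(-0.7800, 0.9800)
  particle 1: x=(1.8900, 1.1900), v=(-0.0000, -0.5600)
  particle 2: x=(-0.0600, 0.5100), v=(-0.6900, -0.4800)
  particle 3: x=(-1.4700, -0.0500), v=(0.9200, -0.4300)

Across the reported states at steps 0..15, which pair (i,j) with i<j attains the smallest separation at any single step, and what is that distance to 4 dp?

step 0: x0=(-1.8700, 0.7500) x1=(1.8900, 1.1900) x2=(-0.0600, 0.5100) x3=(-1.4700, -0.0500)
step 1: x0=(-1.9081, 0.8007) x1=(1.8901, 1.1632) x2=(-0.0947, 0.4866) x3=(-1.4235, -0.0727)
step 2: x0=(-1.9470, 0.8569) x1=(1.8904, 1.1364) x2=(-0.1326, 0.4625) x3=(-1.3726, -0.0984)
step 3: x0=(-1.9864, 0.9173) x1=(1.8908, 1.1098) x2=(-0.1738, 0.4377) x3=(-1.3172, -0.1260)
step 4: x0=(-2.0258, 0.9809) x1=(1.8914, 1.0833) x2=(-0.2186, 0.4119) x3=(-1.2575, -0.1548)
step 5: x0=(-2.0650, 1.0469) x1=(1.8922, 1.0568) x2=(-0.2670, 0.3850) x3=(-1.1932, -0.1838)
step 6: x0=(-2.1037, 1.1147) x1=(1.8930, 1.0304) x2=(-0.3194, 0.3568) x3=(-1.1243, -0.2123)
step 7: x0=(-2.1419, 1.1837) x1=(1.8939, 1.0040) x2=(-0.3760, 0.3267) x3=(-1.0502, -0.2393)
step 8: x0=(-2.1794, 1.2536) x1=(1.8948, 0.9777) x2=(-0.4374, 0.2940) x3=(-0.9704, -0.2635)
step 9: x0=(-2.2161, 1.3240) x1=(1.8958, 0.9514) x2=(-0.5040, 0.2575) x3=(-0.8843, -0.2831)
step 10: x0=(-2.2520, 1.3947) x1=(1.8967, 0.9251) x2=(-0.5763, 0.2149) x3=(-0.7912, -0.2949)
step 11: x0=(-2.2871, 1.4655) x1=(1.8976, 0.8988) x2=(-0.6541, 0.1624) x3=(-0.6914, -0.2937)
step 12: x0=(-2.3214, 1.5362) x1=(1.8985, 0.8725) x2=(-0.7343, 0.0941) x3=(-0.5888, -0.2715)
step 13: x0=(-2.3550, 1.6066) x1=(1.8992, 0.8462) x2=(-0.8073, 0.0058) x3=(-0.4959, -0.2229)
step 14: x0=(-2.3881, 1.6766) x1=(1.8997, 0.8198) x2=(-0.8629, -0.0956) x3=(-0.4260, -0.1567)
step 15: x0=(-2.4206, 1.7463) x1=(1.9001, 0.7934) x2=(-0.9021, -0.1990) x3=(-0.3778, -0.0875)

pair (2,3), distance 0.3864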